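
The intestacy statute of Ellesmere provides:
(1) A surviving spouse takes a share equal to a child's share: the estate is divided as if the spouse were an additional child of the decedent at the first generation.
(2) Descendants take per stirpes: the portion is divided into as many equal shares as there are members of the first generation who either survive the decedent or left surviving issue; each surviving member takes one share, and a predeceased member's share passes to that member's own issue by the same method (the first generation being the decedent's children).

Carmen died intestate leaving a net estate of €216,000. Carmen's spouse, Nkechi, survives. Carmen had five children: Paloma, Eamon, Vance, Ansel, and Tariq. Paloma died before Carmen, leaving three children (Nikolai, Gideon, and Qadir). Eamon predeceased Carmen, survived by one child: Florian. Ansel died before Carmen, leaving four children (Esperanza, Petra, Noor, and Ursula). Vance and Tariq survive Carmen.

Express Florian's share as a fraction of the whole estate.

The spouse counts as an additional share at the children's level, so there are 6 primary shares of €36,000. Nkechi takes one such share (€36,000).
The children's combined portion (€180,000) is divided into 5 shares of €36,000: Vance and Tariq each take €36,000; Paloma's €36,000 share passes to Paloma's issue; Eamon's €36,000 share passes to Eamon's issue; Ansel's €36,000 share passes to Ansel's issue.
Paloma's share (€36,000) is divided into 3 shares of €12,000: Nikolai, Gideon, and Qadir each take €12,000.
Eamon's share (€36,000) passes entirely to Florian.
Ansel's share (€36,000) is divided into 4 shares of €9,000: Esperanza, Petra, Noor, and Ursula each take €9,000.

Florian receives 1/6 of the estate.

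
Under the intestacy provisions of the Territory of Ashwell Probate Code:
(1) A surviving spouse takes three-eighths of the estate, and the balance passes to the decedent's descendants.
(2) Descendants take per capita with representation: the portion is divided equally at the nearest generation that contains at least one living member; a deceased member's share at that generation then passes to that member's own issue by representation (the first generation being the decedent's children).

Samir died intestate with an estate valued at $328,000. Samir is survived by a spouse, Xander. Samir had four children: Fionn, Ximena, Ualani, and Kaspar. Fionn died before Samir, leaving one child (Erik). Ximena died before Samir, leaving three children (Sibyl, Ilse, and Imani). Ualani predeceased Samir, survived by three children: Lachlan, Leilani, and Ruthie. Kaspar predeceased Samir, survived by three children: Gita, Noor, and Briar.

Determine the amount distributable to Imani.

Xander takes three-eighths of $328,000 = $123,000. The remaining $205,000 passes to the descendants.
No child survives, so the initial division is made at the grandchildren's generation.
The descendants' portion ($205,000) is divided into 10 shares of $20,500: Erik, Sibyl, Ilse, Imani, Lachlan, Leilani, Ruthie, Gita, Noor, and Briar each take $20,500.

Imani receives $20,500.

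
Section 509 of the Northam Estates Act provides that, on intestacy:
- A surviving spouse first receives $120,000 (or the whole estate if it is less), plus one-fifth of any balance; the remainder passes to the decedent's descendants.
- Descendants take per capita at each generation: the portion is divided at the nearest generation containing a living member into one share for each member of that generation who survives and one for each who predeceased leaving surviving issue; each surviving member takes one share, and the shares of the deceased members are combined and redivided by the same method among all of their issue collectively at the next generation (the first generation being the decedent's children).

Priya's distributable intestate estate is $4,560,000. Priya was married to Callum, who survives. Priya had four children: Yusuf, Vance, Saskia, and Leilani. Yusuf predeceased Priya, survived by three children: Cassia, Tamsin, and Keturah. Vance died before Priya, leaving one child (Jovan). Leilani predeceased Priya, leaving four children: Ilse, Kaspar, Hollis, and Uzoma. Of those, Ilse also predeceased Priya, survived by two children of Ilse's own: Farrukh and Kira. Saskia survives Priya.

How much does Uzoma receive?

Callum first takes $120,000, leaving a balance of $4,440,000. Callum then takes one-fifth of the balance ($888,000), for a total of $1,008,000. The remaining $3,552,000 passes to the descendants.
The descendants' portion ($3,552,000) is divided at the children's generation into 4 shares of $888,000. Saskia takes $888,000. The 3 shares of the deceased (Yusuf, Vance, and Leilani) are combined into a pool of $2,664,000.
That pool ($2,664,000) is divided at the grandchildren's generation into 8 shares of $333,000. Cassia, Tamsin, Keturah, Jovan, Kaspar, Hollis, and Uzoma each take $333,000. The remaining share for the deceased Ilse ($333,000) is carried to the next generation.
That pool ($333,000) is divided at the great-grandchildren's generation equally among Farrukh and Kira: $166,500 each.

Uzoma receives $333,000.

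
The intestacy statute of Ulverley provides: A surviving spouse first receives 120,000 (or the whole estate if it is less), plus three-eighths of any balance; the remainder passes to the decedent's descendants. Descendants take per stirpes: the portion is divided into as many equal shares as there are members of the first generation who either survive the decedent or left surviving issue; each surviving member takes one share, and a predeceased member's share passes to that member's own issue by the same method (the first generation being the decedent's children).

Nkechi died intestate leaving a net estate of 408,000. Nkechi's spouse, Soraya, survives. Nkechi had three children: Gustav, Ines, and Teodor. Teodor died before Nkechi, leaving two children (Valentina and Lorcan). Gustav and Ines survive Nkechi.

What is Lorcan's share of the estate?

Soraya first takes 120,000, leaving a balance of 288,000. Soraya then takes three-eighths of the balance (108,000), for a total of 228,000. The remaining 180,000 passes to the descendants.
The descendants' portion (180,000) is divided into 3 shares of 60,000: Gustav and Ines each take 60,000; Teodor's 60,000 share passes to Teodor's issue.
Teodor's share (60,000) is divided into 2 shares of 30,000: Valentina and Lorcan each take 30,000.

Lorcan receives 30,000.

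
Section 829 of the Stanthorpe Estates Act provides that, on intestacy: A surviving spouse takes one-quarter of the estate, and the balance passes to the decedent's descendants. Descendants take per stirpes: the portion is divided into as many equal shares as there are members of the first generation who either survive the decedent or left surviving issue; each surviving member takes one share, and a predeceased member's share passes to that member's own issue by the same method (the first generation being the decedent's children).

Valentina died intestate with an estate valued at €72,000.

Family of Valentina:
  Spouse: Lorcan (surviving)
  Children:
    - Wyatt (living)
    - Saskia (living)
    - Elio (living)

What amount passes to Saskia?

Saskia receives €18,000.

Lorcan takes one-quarter of €72,000 = €18,000. The remaining €54,000 passes to the descendants.
The descendants' portion (€54,000) is divided into 3 shares of €18,000: Wyatt, Saskia, and Elio each take €18,000.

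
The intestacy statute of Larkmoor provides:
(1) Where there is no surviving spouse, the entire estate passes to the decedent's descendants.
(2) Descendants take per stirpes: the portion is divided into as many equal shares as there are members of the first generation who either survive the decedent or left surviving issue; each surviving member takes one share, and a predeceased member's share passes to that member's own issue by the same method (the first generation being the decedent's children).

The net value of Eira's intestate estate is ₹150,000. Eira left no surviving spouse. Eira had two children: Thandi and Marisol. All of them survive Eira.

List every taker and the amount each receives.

The entire ₹150,000 passes to the descendants.
That amount (₹150,000) is divided into 2 shares of ₹75,000: Thandi and Marisol each take ₹75,000.

Thandi: ₹75,000; Marisol: ₹75,000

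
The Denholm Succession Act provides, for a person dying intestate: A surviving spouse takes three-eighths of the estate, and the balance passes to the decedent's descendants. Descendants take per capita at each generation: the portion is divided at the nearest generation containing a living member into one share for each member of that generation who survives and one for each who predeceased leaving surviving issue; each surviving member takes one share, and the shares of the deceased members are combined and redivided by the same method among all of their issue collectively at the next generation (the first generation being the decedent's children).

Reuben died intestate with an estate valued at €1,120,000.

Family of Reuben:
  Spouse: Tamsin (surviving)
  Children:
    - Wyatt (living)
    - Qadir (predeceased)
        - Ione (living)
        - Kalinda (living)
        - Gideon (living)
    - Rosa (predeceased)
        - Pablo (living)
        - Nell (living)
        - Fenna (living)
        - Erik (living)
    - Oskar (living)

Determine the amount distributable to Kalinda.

Kalinda receives €50,000.

Tamsin takes three-eighths of €1,120,000 = €420,000. The remaining €700,000 passes to the descendants.
The descendants' portion (€700,000) is divided at the children's generation into 4 shares of €175,000. Wyatt and Oskar each take €175,000. The 2 shares of the deceased (Qadir and Rosa) are combined into a pool of €350,000.
That pool (€350,000) is divided at the grandchildren's generation equally among Ione, Kalinda, Gideon, Pablo, Nell, Fenna, and Erik: €50,000 each.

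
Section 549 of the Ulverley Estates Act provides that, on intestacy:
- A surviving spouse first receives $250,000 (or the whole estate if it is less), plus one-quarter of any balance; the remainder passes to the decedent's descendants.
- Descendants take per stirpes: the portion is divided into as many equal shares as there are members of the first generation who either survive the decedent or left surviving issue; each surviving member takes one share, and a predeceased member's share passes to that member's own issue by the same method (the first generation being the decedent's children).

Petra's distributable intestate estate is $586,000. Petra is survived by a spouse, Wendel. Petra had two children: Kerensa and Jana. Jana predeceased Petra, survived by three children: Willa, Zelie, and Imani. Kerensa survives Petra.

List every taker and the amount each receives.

Wendel first takes $250,000, leaving a balance of $336,000. Wendel then takes one-quarter of the balance ($84,000), for a total of $334,000. The remaining $252,000 passes to the descendants.
The descendants' portion ($252,000) is divided into 2 shares of $126,000: Kerensa takes $126,000; Jana's $126,000 share passes to Jana's issue.
Jana's share ($126,000) is divided into 3 shares of $42,000: Willa, Zelie, and Imani each take $42,000.

Wendel: $334,000; Kerensa: $126,000; Willa: $42,000; Zelie: $42,000; Imani: $42,000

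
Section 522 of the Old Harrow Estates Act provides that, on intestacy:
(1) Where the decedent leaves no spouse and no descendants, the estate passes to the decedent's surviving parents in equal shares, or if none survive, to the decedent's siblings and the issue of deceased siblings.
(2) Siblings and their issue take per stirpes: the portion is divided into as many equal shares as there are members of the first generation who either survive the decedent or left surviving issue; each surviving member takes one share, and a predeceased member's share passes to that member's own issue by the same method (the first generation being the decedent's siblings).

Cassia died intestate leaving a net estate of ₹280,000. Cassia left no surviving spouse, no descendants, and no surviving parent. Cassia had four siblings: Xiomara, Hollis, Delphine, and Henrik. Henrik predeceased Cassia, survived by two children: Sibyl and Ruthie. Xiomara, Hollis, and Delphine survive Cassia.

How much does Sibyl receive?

Sibyl receives ₹35,000.

The entire ₹280,000 passes to the siblings and their issue.
That amount (₹280,000) is divided into 4 shares of ₹70,000: Xiomara, Hollis, and Delphine each take ₹70,000; Henrik's ₹70,000 share passes to Henrik's issue.
Henrik's share (₹70,000) is divided into 2 shares of ₹35,000: Sibyl and Ruthie each take ₹35,000.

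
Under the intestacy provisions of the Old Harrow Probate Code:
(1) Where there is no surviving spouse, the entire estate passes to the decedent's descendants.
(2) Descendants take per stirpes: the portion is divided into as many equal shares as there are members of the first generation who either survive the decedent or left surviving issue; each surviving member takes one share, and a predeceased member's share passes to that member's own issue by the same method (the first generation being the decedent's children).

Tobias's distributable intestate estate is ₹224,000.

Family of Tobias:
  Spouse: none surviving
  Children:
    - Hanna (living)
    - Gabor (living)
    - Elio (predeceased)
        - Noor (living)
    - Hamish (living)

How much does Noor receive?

Noor receives ₹56,000.

The entire ₹224,000 passes to the descendants.
That amount (₹224,000) is divided into 4 shares of ₹56,000: Hanna, Gabor, and Hamish each take ₹56,000; Elio's ₹56,000 share passes to Elio's issue.
Elio's share (₹56,000) passes entirely to Noor.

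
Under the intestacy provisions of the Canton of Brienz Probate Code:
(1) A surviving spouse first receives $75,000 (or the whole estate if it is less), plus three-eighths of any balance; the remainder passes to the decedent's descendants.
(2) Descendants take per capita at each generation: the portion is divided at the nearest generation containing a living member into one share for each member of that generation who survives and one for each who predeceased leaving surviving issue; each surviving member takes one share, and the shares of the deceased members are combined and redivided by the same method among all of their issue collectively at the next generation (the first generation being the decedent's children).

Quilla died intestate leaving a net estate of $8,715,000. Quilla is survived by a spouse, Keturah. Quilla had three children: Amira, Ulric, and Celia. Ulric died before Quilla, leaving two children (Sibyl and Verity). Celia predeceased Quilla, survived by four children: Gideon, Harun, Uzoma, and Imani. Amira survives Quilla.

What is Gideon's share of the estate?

Gideon receives $600,000.

Keturah first takes $75,000, leaving a balance of $8,640,000. Keturah then takes three-eighths of the balance ($3,240,000), for a total of $3,315,000. The remaining $5,400,000 passes to the descendants.
The descendants' portion ($5,400,000) is divided at the children's generation into 3 shares of $1,800,000. Amira takes $1,800,000. The 2 shares of the deceased (Ulric and Celia) are combined into a pool of $3,600,000.
That pool ($3,600,000) is divided at the grandchildren's generation equally among Sibyl, Verity, Gideon, Harun, Uzoma, and Imani: $600,000 each.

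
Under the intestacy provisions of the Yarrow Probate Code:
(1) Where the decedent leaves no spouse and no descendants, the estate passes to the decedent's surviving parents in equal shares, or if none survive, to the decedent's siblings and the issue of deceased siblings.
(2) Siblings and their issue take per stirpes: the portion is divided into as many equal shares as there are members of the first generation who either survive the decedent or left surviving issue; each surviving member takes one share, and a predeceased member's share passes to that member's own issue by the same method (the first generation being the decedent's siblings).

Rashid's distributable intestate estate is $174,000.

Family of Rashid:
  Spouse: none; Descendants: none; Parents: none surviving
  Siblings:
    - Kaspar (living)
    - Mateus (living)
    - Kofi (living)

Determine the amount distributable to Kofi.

Kofi receives $58,000.

The entire $174,000 passes to the siblings and their issue.
That amount ($174,000) is divided into 3 shares of $58,000: Kaspar, Mateus, and Kofi each take $58,000.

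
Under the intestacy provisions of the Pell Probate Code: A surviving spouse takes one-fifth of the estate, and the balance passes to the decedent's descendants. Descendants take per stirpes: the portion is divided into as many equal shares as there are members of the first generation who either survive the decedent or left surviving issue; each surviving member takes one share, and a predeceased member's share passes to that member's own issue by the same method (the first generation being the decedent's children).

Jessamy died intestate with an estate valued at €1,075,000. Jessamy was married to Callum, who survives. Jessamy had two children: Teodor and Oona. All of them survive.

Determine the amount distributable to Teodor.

Callum takes one-fifth of €1,075,000 = €215,000. The remaining €860,000 passes to the descendants.
The descendants' portion (€860,000) is divided into 2 shares of €430,000: Teodor and Oona each take €430,000.

Teodor receives €430,000.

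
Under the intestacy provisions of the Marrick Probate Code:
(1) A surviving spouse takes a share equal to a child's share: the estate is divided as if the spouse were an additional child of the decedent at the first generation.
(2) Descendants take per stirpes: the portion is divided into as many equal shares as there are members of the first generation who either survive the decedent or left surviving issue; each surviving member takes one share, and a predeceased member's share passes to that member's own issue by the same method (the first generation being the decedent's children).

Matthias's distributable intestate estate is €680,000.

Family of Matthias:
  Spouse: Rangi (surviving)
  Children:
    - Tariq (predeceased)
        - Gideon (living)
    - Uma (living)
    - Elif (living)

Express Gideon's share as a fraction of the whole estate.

The spouse counts as an additional share at the children's level, so there are 4 primary shares of €170,000. Rangi takes one such share (€170,000).
The children's combined portion (€510,000) is divided into 3 shares of €170,000: Uma and Elif each take €170,000; Tariq's €170,000 share passes to Tariq's issue.
Tariq's share (€170,000) passes entirely to Gideon.

Gideon receives 1/4 of the estate.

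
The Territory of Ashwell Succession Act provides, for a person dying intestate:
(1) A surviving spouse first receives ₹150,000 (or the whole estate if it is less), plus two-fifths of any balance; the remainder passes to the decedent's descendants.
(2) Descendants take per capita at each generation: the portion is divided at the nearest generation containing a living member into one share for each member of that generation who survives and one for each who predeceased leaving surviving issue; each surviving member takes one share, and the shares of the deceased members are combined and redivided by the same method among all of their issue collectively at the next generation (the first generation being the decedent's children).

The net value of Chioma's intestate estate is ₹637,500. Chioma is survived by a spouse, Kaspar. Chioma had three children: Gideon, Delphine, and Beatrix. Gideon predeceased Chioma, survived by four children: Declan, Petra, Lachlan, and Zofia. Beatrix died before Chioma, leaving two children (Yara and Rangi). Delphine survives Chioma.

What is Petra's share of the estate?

Petra receives ₹32,500.

Kaspar first takes ₹150,000, leaving a balance of ₹487,500. Kaspar then takes two-fifths of the balance (₹195,000), for a total of ₹345,000. The remaining ₹292,500 passes to the descendants.
The descendants' portion (₹292,500) is divided at the children's generation into 3 shares of ₹97,500. Delphine takes ₹97,500. The 2 shares of the deceased (Gideon and Beatrix) are combined into a pool of ₹195,000.
That pool (₹195,000) is divided at the grandchildren's generation equally among Declan, Petra, Lachlan, Zofia, Yara, and Rangi: ₹32,500 each.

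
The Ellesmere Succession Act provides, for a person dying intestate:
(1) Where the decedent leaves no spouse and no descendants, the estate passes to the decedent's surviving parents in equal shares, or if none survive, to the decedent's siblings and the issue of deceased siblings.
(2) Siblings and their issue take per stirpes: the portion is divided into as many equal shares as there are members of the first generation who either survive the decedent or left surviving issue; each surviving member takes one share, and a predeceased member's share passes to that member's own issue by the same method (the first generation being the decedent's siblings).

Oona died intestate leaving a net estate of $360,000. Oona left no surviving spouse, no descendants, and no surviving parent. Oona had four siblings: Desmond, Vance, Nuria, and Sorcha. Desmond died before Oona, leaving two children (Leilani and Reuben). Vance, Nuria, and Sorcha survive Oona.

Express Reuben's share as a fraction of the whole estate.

The entire $360,000 passes to the siblings and their issue.
That amount ($360,000) is divided into 4 shares of $90,000: Vance, Nuria, and Sorcha each take $90,000; Desmond's $90,000 share passes to Desmond's issue.
Desmond's share ($90,000) is divided into 2 shares of $45,000: Leilani and Reuben each take $45,000.

Reuben receives 1/8 of the estate.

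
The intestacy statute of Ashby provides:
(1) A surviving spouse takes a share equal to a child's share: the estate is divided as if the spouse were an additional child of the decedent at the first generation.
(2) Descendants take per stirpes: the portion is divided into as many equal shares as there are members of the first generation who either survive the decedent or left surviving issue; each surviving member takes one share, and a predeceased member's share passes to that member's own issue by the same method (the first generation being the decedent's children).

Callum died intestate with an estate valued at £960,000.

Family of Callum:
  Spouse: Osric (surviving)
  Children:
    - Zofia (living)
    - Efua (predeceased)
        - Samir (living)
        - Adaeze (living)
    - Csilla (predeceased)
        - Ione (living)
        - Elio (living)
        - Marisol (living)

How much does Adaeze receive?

The spouse counts as an additional share at the children's level, so there are 4 primary shares of £240,000. Osric takes one such share (£240,000).
The children's combined portion (£720,000) is divided into 3 shares of £240,000: Zofia takes £240,000; Efua's £240,000 share passes to Efua's issue; Csilla's £240,000 share passes to Csilla's issue.
Efua's share (£240,000) is divided into 2 shares of £120,000: Samir and Adaeze each take £120,000.
Csilla's share (£240,000) is divided into 3 shares of £80,000: Ione, Elio, and Marisol each take £80,000.

Adaeze receives £120,000.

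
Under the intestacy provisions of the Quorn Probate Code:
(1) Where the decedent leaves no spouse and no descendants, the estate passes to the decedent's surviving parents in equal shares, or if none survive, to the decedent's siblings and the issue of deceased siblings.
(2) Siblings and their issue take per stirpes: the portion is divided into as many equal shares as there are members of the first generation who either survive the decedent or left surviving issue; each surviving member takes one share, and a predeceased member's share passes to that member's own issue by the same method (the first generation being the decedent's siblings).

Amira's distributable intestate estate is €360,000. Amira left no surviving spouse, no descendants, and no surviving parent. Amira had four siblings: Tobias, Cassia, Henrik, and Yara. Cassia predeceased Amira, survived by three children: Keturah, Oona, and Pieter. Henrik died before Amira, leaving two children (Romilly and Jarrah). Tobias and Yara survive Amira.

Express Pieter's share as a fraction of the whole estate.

Pieter receives 1/12 of the estate.

The entire €360,000 passes to the siblings and their issue.
That amount (€360,000) is divided into 4 shares of €90,000: Tobias and Yara each take €90,000; Cassia's €90,000 share passes to Cassia's issue; Henrik's €90,000 share passes to Henrik's issue.
Cassia's share (€90,000) is divided into 3 shares of €30,000: Keturah, Oona, and Pieter each take €30,000.
Henrik's share (€90,000) is divided into 2 shares of €45,000: Romilly and Jarrah each take €45,000.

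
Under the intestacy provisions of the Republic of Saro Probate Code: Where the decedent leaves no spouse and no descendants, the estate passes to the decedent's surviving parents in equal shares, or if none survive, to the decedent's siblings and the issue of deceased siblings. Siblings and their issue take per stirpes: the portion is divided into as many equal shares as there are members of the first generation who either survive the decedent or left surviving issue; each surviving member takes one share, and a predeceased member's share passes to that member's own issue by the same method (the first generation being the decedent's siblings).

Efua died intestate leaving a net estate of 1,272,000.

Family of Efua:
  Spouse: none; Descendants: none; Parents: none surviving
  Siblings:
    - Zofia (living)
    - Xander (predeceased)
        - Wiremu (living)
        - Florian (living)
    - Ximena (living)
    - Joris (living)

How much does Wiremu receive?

Wiremu receives 159,000.

The entire 1,272,000 passes to the siblings and their issue.
That amount (1,272,000) is divided into 4 shares of 318,000: Zofia, Ximena, and Joris each take 318,000; Xander's 318,000 share passes to Xander's issue.
Xander's share (318,000) is divided into 2 shares of 159,000: Wiremu and Florian each take 159,000.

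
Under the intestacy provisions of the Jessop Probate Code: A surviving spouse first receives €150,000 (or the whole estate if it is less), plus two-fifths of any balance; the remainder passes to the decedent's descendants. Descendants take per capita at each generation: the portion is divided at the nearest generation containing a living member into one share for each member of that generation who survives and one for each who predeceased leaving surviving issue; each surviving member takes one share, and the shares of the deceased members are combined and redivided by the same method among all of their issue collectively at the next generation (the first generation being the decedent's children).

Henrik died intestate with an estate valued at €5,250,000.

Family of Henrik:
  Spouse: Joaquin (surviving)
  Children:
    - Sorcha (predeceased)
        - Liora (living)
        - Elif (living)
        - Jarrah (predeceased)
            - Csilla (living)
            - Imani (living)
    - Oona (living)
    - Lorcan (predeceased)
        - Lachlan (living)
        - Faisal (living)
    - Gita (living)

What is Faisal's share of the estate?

Joaquin first takes €150,000, leaving a balance of €5,100,000. Joaquin then takes two-fifths of the balance (€2,040,000), for a total of €2,190,000. The remaining €3,060,000 passes to the descendants.
The descendants' portion (€3,060,000) is divided at the children's generation into 4 shares of €765,000. Oona and Gita each take €765,000. The 2 shares of the deceased (Sorcha and Lorcan) are combined into a pool of €1,530,000.
That pool (€1,530,000) is divided at the grandchildren's generation into 5 shares of €306,000. Liora, Elif, Lachlan, and Faisal each take €306,000. The remaining share for the deceased Jarrah (€306,000) is carried to the next generation.
That pool (€306,000) is divided at the great-grandchildren's generation equally among Csilla and Imani: €153,000 each.

Faisal receives €306,000.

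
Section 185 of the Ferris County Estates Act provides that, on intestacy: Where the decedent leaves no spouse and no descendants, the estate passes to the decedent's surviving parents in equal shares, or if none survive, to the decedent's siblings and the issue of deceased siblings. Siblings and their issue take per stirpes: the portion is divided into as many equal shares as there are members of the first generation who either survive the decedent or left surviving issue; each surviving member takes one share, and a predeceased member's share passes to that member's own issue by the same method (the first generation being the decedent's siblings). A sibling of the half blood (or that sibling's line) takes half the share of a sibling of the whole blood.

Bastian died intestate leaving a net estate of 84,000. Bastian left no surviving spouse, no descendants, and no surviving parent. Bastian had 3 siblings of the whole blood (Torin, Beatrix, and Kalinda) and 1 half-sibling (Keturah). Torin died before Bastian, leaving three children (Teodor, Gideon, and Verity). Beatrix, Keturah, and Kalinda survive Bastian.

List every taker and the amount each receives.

Teodor: 8,000; Gideon: 8,000; Verity: 8,000; Beatrix: 24,000; Keturah: 12,000; Kalinda: 24,000

The entire 84,000 passes to the siblings and their issue.
Counting each half-blood sibling's line as half a unit, there are 7/2 units in 84,000, so one unit is 24,000. Whole-blood lines (Torin, Beatrix, and Kalinda) take 24,000 each; half-blood lines (Keturah) take 12,000 each.
Torin's share (24,000) is divided into 3 shares of 8,000: Teodor, Gideon, and Verity each take 8,000.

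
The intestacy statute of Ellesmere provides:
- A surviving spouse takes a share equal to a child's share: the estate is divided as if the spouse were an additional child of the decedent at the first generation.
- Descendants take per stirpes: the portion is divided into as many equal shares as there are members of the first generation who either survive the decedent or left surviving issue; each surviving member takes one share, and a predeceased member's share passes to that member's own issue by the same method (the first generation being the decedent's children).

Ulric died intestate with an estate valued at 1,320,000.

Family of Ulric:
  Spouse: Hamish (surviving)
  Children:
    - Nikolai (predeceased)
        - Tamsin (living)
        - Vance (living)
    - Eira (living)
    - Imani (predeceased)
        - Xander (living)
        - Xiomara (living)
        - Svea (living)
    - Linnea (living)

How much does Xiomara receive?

The spouse counts as an additional share at the children's level, so there are 5 primary shares of 264,000. Hamish takes one such share (264,000).
The children's combined portion (1,056,000) is divided into 4 shares of 264,000: Eira and Linnea each take 264,000; Nikolai's 264,000 share passes to Nikolai's issue; Imani's 264,000 share passes to Imani's issue.
Nikolai's share (264,000) is divided into 2 shares of 132,000: Tamsin and Vance each take 132,000.
Imani's share (264,000) is divided into 3 shares of 88,000: Xander, Xiomara, and Svea each take 88,000.

Xiomara receives 88,000.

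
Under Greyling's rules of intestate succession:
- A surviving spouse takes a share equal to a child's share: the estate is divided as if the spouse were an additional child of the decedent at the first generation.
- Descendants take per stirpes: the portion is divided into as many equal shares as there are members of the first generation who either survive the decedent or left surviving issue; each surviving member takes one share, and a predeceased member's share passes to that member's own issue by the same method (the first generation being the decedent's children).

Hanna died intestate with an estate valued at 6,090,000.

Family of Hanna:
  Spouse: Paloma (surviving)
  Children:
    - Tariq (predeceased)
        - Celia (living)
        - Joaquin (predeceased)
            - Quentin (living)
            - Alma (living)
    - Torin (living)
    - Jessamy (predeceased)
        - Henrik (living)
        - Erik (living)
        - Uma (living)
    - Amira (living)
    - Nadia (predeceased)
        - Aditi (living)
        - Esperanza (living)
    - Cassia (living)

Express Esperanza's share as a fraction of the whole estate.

The spouse counts as an additional share at the children's level, so there are 7 primary shares of 870,000. Paloma takes one such share (870,000).
The children's combined portion (5,220,000) is divided into 6 shares of 870,000: Torin, Amira, and Cassia each take 870,000; Tariq's 870,000 share passes to Tariq's issue; Jessamy's 870,000 share passes to Jessamy's issue; Nadia's 870,000 share passes to Nadia's issue.
Tariq's share (870,000) is divided into 2 shares of 435,000: Celia takes 435,000; Joaquin's 435,000 share passes to Joaquin's issue.
Joaquin's share (435,000) is divided into 2 shares of 217,500: Quentin and Alma each take 217,500.
Jessamy's share (870,000) is divided into 3 shares of 290,000: Henrik, Erik, and Uma each take 290,000.
Nadia's share (870,000) is divided into 2 shares of 435,000: Aditi and Esperanza each take 435,000.

Esperanza receives 1/14 of the estate.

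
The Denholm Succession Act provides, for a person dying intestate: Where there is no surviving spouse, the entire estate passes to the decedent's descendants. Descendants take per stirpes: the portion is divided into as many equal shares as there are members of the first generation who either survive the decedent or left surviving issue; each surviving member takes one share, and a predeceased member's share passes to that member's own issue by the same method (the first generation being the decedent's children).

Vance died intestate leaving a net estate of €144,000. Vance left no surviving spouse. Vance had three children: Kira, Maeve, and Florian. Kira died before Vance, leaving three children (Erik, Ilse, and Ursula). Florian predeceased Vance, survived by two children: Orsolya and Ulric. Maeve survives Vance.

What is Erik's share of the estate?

Erik receives €16,000.

The entire €144,000 passes to the descendants.
That amount (€144,000) is divided into 3 shares of €48,000: Maeve takes €48,000; Kira's €48,000 share passes to Kira's issue; Florian's €48,000 share passes to Florian's issue.
Kira's share (€48,000) is divided into 3 shares of €16,000: Erik, Ilse, and Ursula each take €16,000.
Florian's share (€48,000) is divided into 2 shares of €24,000: Orsolya and Ulric each take €24,000.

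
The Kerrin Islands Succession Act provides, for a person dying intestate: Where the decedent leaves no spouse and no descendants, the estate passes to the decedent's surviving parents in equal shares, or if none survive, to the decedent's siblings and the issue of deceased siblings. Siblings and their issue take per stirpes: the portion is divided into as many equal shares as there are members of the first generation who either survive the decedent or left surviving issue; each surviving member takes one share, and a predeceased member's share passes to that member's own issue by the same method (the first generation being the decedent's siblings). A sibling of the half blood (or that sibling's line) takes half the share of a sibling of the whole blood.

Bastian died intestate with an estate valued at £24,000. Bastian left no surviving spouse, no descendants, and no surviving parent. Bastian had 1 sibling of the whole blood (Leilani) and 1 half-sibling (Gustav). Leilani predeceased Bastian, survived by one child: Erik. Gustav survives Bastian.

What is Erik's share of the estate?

Erik receives £16,000.

The entire £24,000 passes to the siblings and their issue.
Counting each half-blood sibling's line as half a unit, there are 3/2 units in £24,000, so one unit is £16,000. Whole-blood lines (Leilani) take £16,000 each; half-blood lines (Gustav) take £8,000 each.
Leilani's share (£16,000) passes entirely to Erik.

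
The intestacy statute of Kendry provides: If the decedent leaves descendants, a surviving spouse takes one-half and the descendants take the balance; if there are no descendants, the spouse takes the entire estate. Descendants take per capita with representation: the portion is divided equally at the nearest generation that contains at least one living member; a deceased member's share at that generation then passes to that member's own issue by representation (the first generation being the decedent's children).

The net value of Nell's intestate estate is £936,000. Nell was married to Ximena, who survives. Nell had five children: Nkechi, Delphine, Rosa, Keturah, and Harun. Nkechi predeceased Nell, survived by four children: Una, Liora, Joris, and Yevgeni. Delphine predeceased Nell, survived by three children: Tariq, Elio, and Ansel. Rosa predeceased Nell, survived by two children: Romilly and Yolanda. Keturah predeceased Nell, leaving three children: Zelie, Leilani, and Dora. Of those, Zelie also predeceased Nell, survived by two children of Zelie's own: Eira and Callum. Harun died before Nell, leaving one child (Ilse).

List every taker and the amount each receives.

Ximena takes one-half of £936,000 = £468,000. The remaining £468,000 passes to the descendants.
No child survives, so the initial division is made at the grandchildren's generation.
The descendants' portion (£468,000) is divided into 13 shares of £36,000: Una, Liora, Joris, Yevgeni, Tariq, Elio, Ansel, Romilly, Yolanda, Leilani, Dora, and Ilse each take £36,000; Zelie's £36,000 share passes to Zelie's issue.
Zelie's share (£36,000) is divided into 2 shares of £18,000: Eira and Callum each take £18,000.

Ximena: £468,000; Una: £36,000; Liora: £36,000; Joris: £36,000; Yevgeni: £36,000; Tariq: £36,000; Elio: £36,000; Ansel: £36,000; Romilly: £36,000; Yolanda: £36,000; Eira: £18,000; Callum: £18,000; Leilani: £36,000; Dora: £36,000; Ilse: £36,000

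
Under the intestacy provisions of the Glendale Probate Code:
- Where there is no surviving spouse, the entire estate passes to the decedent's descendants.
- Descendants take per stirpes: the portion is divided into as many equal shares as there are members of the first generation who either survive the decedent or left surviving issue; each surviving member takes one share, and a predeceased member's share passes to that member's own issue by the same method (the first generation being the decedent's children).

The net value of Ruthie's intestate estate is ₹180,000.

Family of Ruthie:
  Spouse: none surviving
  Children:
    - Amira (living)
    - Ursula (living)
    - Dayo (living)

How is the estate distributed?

Amira: ₹60,000; Ursula: ₹60,000; Dayo: ₹60,000

The entire ₹180,000 passes to the descendants.
That amount (₹180,000) is divided into 3 shares of ₹60,000: Amira, Ursula, and Dayo each take ₹60,000.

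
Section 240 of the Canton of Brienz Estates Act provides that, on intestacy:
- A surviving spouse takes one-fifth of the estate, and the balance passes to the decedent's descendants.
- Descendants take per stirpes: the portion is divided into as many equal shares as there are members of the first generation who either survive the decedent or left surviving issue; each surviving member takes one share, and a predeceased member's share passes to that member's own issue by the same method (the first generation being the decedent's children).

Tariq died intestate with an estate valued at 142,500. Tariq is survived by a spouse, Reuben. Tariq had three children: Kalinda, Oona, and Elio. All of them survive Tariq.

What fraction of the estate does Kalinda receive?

Kalinda receives 4/15 of the estate.

Reuben takes one-fifth of 142,500 = 28,500. The remaining 114,000 passes to the descendants.
The descendants' portion (114,000) is divided into 3 shares of 38,000: Kalinda, Oona, and Elio each take 38,000.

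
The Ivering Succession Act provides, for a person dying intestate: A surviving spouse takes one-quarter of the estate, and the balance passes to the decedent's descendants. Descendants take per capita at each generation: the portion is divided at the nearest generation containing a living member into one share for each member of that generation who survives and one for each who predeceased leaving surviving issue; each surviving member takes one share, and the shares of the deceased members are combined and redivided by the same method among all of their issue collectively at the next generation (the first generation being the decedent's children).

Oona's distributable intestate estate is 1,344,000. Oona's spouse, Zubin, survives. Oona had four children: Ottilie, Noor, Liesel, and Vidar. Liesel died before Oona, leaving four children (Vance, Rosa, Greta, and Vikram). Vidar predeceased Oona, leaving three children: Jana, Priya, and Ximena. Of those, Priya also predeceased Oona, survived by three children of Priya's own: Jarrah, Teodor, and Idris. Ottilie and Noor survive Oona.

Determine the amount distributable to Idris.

Zubin takes one-quarter of 1,344,000 = 336,000. The remaining 1,008,000 passes to the descendants.
The descendants' portion (1,008,000) is divided at the children's generation into 4 shares of 252,000. Ottilie and Noor each take 252,000. The 2 shares of the deceased (Liesel and Vidar) are combined into a pool of 504,000.
That pool (504,000) is divided at the grandchildren's generation into 7 shares of 72,000. Vance, Rosa, Greta, Vikram, Jana, and Ximena each take 72,000. The remaining share for the deceased Priya (72,000) is carried to the next generation.
That pool (72,000) is divided at the great-grandchildren's generation equally among Jarrah, Teodor, and Idris: 24,000 each.

Idris receives 24,000.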